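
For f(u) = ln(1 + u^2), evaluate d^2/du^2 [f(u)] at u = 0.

2

Differentiate repeatedly and evaluate at the center.
From the series, [u^2] f = 1; multiply by 2! = 2 to get 2.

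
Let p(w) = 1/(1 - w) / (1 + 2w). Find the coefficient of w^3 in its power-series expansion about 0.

-5

Expand each factor separately, then convolve coefficients.
p(0) = 1
p′(0) = -1
p′′(0) = 6
p′′′(0) = -30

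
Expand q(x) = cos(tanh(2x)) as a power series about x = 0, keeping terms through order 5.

Compose series: expand the inner function first, then feed it into the outer expansion.

6*x^4 - 2*x^2 + 1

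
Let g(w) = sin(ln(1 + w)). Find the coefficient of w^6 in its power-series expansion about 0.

1/8

Compose series: expand the inner function first, then feed it into the outer expansion.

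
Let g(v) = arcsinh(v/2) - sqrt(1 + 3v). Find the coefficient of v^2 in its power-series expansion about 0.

9/8

Add the two expansions coefficient-wise.
[v^0] = -1;  [v^1] = -1;  [v^2] = 9/8.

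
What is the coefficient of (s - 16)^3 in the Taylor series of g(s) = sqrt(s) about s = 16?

1/16384

g(16) = 4
g′(16) = 1/8
g′′(16) = -1/256
g′′′(16) = 3/8192
So c_3 = g′′′(16)/3! = 1/16384.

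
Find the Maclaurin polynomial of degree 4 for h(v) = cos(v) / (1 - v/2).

-v^4/48 - v^3/8 - v^2/4 + v/2 + 1

Write out both Maclaurin series and multiply, keeping only the needed powers.
h(0) = 1
h′(0) = 1/2
h′′(0) = -1/2
h′′′(0) = -3/4
h^(4)(0) = -1/2
Then c_k = h^(k)(0)/k! gives each Taylor coefficient.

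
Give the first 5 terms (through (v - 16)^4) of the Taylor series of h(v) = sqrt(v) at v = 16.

-5*(v - 16)^4/2097152 + (v - 16)^3/16384 - (v - 16)^2/512 + (v - 16)/8 + 4

h(16) = 4
h′(16) = 1/8
h′′(16) = -1/256
h′′′(16) = 3/8192
h^(4)(16) = -15/262144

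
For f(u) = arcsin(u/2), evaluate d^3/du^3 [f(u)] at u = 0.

Use the known series and substitute for the argument.
From the series, [u^3] f = 1/48; multiply by 3! = 6 to get 1/8.

1/8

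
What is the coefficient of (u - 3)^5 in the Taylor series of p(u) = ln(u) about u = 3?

1/1215

p(3) = ln(3)
p′(3) = 1/3
p′′(3) = -1/9
p′′′(3) = 2/27
p^(4)(3) = -2/27
p^(5)(3) = 8/81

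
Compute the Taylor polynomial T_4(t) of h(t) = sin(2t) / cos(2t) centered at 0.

8*t^3/3 + 2*t

Write the quotient as an unknown series and match coefficients against numerator = denominator · series.
h(0) = 0
h′(0) = 2
h′′(0) = 0
h′′′(0) = 16
h^(4)(0) = 0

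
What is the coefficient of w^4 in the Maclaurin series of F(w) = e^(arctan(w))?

Compose series: expand the inner function first, then feed it into the outer expansion.
F(0) = 1
F′(0) = 1
F′′(0) = 1
F′′′(0) = -1
F^(4)(0) = -7
Then c_k = F^(k)(0)/k! gives each Taylor coefficient.

-7/24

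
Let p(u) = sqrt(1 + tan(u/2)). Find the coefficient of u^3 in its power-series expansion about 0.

Plug the Maclaurin series of the inner function into that of the outer and collect terms.
p(0) = 1
p′(0) = 1/4
p′′(0) = -1/16
p′′′(0) = 11/64

11/384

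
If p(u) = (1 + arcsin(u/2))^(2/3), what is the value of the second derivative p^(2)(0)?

-1/18

Substitute the inner expansion into the outer series and collect powers.
The coefficient of u^2 in the expansion is -1/36, so p′′(0) = 2! * (-1/36) = -1/18.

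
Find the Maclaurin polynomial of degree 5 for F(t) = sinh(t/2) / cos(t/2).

Divide the numerator series by the denominator series (power-series long division).
F(0) = 0
F′(0) = 1/2
F′′(0) = 0
F′′′(0) = 1/2
F^(4)(0) = 0
F^(5)(0) = 9/8
Dividing each by k! gives the coefficients c_0, ..., c_5.

3*t^5/320 + t^3/12 + t/2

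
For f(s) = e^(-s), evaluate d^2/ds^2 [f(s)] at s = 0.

The coefficient of s^2 in the expansion is 1/2, so f′′(0) = 2! * (1/2) = 1.

1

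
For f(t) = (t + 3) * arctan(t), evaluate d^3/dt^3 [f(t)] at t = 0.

-6

Multiply each power in the prefactor through the base expansion.
From the series, [t^3] f = -1; multiply by 3! = 6 to get -6.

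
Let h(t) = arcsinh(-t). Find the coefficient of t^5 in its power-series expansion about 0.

-3/40

h(0) = 0
h′(0) = -1
h′′(0) = 0
h′′′(0) = 1
h^(4)(0) = 0
h^(5)(0) = -9
So c_5 = h^(5)(0)/5! = -3/40.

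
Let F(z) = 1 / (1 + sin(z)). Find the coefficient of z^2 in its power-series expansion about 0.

1

Write 1/(1+u) = 1 - u + u^2 - u^3 + ... and substitute the series for u.
F(0) = 1
F′(0) = -1
F′′(0) = 2
So c_2 = F′′(0)/2! = 1.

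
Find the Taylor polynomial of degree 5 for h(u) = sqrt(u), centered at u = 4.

Differentiate repeatedly and evaluate at the center.
h(4) = 2
h′(4) = 1/4
h′′(4) = -1/32
h′′′(4) = 3/256
h^(4)(4) = -15/2048
h^(5)(4) = 105/16384
Dividing each by k! gives the coefficients c_0, ..., c_5.

7*(u - 4)^5/131072 - 5*(u - 4)^4/16384 + (u - 4)^3/512 - (u - 4)^2/64 + (u - 4)/4 + 2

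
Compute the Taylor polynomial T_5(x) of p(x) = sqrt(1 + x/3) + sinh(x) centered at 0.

Add the two expansions coefficient-wise.
p(0) = 1
p′(0) = 7/6
p′′(0) = -1/36
p′′′(0) = 73/72
p^(4)(0) = -5/432
p^(5)(0) = 2627/2592

2627*x^5/311040 - 5*x^4/10368 + 73*x^3/432 - x^2/72 + 7*x/6 + 1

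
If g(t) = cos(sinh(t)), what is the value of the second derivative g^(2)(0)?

-1

Substitute the inner expansion into the outer series and collect powers.
From the series, [t^2] g = -1/2; multiply by 2! = 2 to get -1.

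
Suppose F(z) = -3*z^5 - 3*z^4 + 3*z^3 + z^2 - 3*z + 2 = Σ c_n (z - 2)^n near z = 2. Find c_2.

-293

[(z - 2)^0] = -120;  [(z - 2)^1] = -299;  [(z - 2)^2] = -293.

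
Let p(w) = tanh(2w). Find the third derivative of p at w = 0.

The coefficient of w^3 in the expansion is -8/3, so p′′′(0) = 3! * (-8/3) = -16.

-16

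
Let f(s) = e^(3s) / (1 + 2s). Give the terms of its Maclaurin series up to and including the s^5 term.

-269*s^5/40 + 35*s^4/8 - s^3/2 + 5*s^2/2 + s + 1

Take the Cauchy product of the two expansions.
f(0) = 1
f′(0) = 1
f′′(0) = 5
f′′′(0) = -3
f^(4)(0) = 105
f^(5)(0) = -807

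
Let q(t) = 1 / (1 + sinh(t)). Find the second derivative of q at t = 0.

2

Use the geometric series for the reciprocal, then substitute.
From the series, [t^2] q = 1; multiply by 2! = 2 to get 2.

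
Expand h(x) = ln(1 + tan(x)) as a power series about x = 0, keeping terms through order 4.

-7*x^4/12 + 2*x^3/3 - x^2/2 + x

Let u equal the inner series; expand the outer function in u and truncate.
h(0) = 0
h′(0) = 1
h′′(0) = -1
h′′′(0) = 4
h^(4)(0) = -14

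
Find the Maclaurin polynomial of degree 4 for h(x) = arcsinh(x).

-x^3/6 + x

h(0) = 0
h′(0) = 1
h′′(0) = 0
h′′′(0) = -1
h^(4)(0) = 0
Dividing each by k! gives the coefficients c_0, ..., c_4.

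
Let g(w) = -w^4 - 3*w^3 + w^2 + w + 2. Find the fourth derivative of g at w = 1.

Apply the Taylor formula c_k = f^(k)(a)/k!.
The coefficient of (w - 1)^4 in the expansion is -1, so g^(4)(1) = 4! * (-1) = -24.

-24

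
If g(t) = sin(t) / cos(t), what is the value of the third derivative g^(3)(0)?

2

Invert the denominator's series and multiply.
From the series, [t^3] g = 1/3; multiply by 3! = 6 to get 2.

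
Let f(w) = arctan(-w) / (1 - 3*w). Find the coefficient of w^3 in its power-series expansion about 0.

-26/3

Expand 1/(denominator) as a geometric series and multiply by the numerator's series.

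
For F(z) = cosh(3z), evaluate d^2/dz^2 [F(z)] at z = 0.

9

Use the known series and substitute for the argument.
The coefficient of z^2 in the expansion is 9/2, so F′′(0) = 2! * (9/2) = 9.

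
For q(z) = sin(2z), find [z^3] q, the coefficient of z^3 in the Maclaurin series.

q(0) = 0
q′(0) = 2
q′′(0) = 0
q′′′(0) = -8
The Taylor polynomial is Σ q^(k)(0)/k! · z^k.

-4/3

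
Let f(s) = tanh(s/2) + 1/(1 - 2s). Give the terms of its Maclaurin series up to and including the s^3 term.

191*s^3/24 + 4*s^2 + 5*s/2 + 1

Combine the two series term by term.
f(0) = 1
f′(0) = 5/2
f′′(0) = 8
f′′′(0) = 191/4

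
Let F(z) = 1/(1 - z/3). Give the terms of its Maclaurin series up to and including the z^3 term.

Differentiate repeatedly and evaluate at the center.
F(0) = 1
F′(0) = 1/3
F′′(0) = 2/9
F′′′(0) = 2/9
Dividing each by k! gives the coefficients c_0, ..., c_3.

z^3/27 + z^2/9 + z/3 + 1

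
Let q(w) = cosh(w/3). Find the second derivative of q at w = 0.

1/9

Compute the successive derivatives at the expansion point and divide by k!.
The coefficient of w^2 in the expansion is 1/18, so q′′(0) = 2! * (1/18) = 1/9.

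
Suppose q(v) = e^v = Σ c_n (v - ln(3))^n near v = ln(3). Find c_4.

1/8

Apply the Taylor formula c_k = f^(k)(a)/k!.
[(v - ln(3))^0] = 3;  [(v - ln(3))^1] = 3;  [(v - ln(3))^2] = 3/2;  [(v - ln(3))^3] = 1/2;  [(v - ln(3))^4] = 1/8.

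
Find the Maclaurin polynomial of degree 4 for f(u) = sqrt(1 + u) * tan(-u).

Take the Cauchy product of the two expansions.
[u^0] = 0;  [u^1] = -1;  [u^2] = -1/2;  [u^3] = -5/24;  [u^4] = -11/48.

-11*u^4/48 - 5*u^3/24 - u^2/2 - u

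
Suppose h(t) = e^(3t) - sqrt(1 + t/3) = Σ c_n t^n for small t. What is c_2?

Expand each term separately and add.
[t^0] = 0;  [t^1] = 17/6;  [t^2] = 325/72.

325/72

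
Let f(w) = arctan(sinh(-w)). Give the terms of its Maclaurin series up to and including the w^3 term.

Let u equal the inner series; expand the outer function in u and truncate.
f(0) = 0
f′(0) = -1
f′′(0) = 0
f′′′(0) = 1
The Taylor polynomial is Σ f^(k)(0)/k! · w^k.

w^3/6 - w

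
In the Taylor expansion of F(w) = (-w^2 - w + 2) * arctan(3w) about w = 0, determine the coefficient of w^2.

Multiply each power in the prefactor through the base expansion.
[w^0] = 0;  [w^1] = 6;  [w^2] = -3.

-3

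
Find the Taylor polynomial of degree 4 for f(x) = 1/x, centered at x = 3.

f(3) = 1/3
f′(3) = -1/9
f′′(3) = 2/27
f′′′(3) = -2/27
f^(4)(3) = 8/81
The Taylor polynomial is Σ f^(k)(3)/k! · (x - 3)^k.

(x - 3)^4/243 - (x - 3)^3/81 + (x - 3)^2/27 - (x - 3)/9 + 1/3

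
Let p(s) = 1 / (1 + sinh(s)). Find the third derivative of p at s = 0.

Write 1/(1+u) = 1 - u + u^2 - u^3 + ... and substitute the series for u.
The coefficient of s^3 in the expansion is -7/6, so p′′′(0) = 3! * (-7/6) = -7.

-7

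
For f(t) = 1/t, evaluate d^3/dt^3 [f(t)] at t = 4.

The coefficient of (t - 4)^3 in the expansion is -1/256, so f′′′(4) = 3! * (-1/256) = -3/128.

-3/128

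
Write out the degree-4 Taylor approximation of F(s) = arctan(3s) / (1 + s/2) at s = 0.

Expand each factor separately, then convolve coefficients.
F(0) = 0
F′(0) = 3
F′′(0) = -3
F′′′(0) = -99/2
F^(4)(0) = 99

33*s^4/8 - 33*s^3/4 - 3*s^2/2 + 3*s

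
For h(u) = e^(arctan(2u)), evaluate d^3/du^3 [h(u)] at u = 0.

Let u equal the inner series; expand the outer function in u and truncate.
The coefficient of u^3 in the expansion is -4/3, so h′′′(0) = 3! * (-4/3) = -8.

-8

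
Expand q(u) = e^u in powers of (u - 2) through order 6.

(u - 2)^6*e^(2)/720 + (u - 2)^5*e^(2)/120 + (u - 2)^4*e^(2)/24 + (u - 2)^3*e^(2)/6 + (u - 2)^2*e^(2)/2 + (u - 2)*e^(2) + e^(2)

q(2) = e^(2)
q′(2) = e^(2)
q′′(2) = e^(2)
q′′′(2) = e^(2)
q^(4)(2) = e^(2)
q^(5)(2) = e^(2)
q^(6)(2) = e^(2)
Dividing each by k! gives the coefficients c_0, ..., c_6.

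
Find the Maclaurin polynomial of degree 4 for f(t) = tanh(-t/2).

f(0) = 0
f′(0) = -1/2
f′′(0) = 0
f′′′(0) = 1/4
f^(4)(0) = 0

t^3/24 - t/2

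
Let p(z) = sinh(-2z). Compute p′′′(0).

The coefficient of z^3 in the expansion is -4/3, so p′′′(0) = 3! * (-4/3) = -8.

-8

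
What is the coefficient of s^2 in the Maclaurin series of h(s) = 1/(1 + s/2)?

1/4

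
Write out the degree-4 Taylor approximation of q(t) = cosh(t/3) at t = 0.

t^4/1944 + t^2/18 + 1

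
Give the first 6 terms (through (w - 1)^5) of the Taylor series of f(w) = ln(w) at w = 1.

(w - 1)^5/5 - (w - 1)^4/4 + (w - 1)^3/3 - (w - 1)^2/2 + (w - 1)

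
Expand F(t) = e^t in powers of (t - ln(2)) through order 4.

[(t - ln(2))^0] = 2;  [(t - ln(2))^1] = 2;  [(t - ln(2))^2] = 1;  [(t - ln(2))^3] = 1/3;  [(t - ln(2))^4] = 1/12.

(t - ln(2))^4/12 + (t - ln(2))^3/3 + (t - ln(2))^2 + 2*(t - ln(2)) + 2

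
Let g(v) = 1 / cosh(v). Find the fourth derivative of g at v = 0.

5

Divide the numerator series by the denominator series (power-series long division).
From the series, [v^4] g = 5/24; multiply by 4! = 24 to get 5.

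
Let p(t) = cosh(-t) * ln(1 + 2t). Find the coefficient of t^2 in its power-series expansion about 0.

-2

Take the Cauchy product of the two expansions.
p(0) = 0
p′(0) = 2
p′′(0) = -4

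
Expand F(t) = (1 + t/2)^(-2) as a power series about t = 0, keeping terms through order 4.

Use the known series and substitute for the argument.
F(0) = 1
F′(0) = -1
F′′(0) = 3/2
F′′′(0) = -3
F^(4)(0) = 15/2

5*t^4/16 - t^3/2 + 3*t^2/4 - t + 1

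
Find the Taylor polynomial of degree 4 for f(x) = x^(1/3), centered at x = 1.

-10*(x - 1)^4/243 + 5*(x - 1)^3/81 - (x - 1)^2/9 + (x - 1)/3 + 1

Differentiate repeatedly and evaluate at the center.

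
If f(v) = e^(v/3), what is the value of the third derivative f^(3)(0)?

1/27

The coefficient of v^3 in the expansion is 1/162, so f′′′(0) = 3! * (1/162) = 1/27.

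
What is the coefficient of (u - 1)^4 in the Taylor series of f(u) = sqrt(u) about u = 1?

Apply the Taylor formula c_k = f^(k)(a)/k!.
[(u - 1)^0] = 1;  [(u - 1)^1] = 1/2;  [(u - 1)^2] = -1/8;  [(u - 1)^3] = 1/16;  [(u - 1)^4] = -5/128.
So c_4 = f^(4)(1)/4! = -5/128.

-5/128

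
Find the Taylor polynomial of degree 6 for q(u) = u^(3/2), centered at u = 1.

7*(u - 1)^6/1024 - 3*(u - 1)^5/256 + 3*(u - 1)^4/128 - (u - 1)^3/16 + 3*(u - 1)^2/8 + 3*(u - 1)/2 + 1

Compute the successive derivatives at the expansion point and divide by k!.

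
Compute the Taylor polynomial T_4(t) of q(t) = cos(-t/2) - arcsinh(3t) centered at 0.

Combine the two series term by term.
q(0) = 1
q′(0) = -3
q′′(0) = -1/4
q′′′(0) = 27
q^(4)(0) = 1/16
The Taylor polynomial is Σ q^(k)(0)/k! · t^k.

t^4/384 + 9*t^3/2 - t^2/8 - 3*t + 1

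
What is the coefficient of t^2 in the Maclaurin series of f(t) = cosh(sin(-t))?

Substitute the inner expansion into the outer series and collect powers.
f(0) = 1
f′(0) = 0
f′′(0) = 1
Dividing each by k! gives the coefficients c_0, ..., c_2.

1/2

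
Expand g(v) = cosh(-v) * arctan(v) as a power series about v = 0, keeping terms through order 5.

3*v^5/40 + v^3/6 + v

Expand each factor separately, then convolve coefficients.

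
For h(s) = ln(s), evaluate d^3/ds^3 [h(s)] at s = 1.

From the series, [(s - 1)^3] h = 1/3; multiply by 3! = 6 to get 2.

2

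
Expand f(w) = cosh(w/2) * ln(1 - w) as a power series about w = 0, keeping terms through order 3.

-11*w^3/24 - w^2/2 - w

Expand each factor separately, then convolve coefficients.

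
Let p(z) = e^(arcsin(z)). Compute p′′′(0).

Compose series: expand the inner function first, then feed it into the outer expansion.
The coefficient of z^3 in the expansion is 1/3, so p′′′(0) = 3! * (1/3) = 2.

2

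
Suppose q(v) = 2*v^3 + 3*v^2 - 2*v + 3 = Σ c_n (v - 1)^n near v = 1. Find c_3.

[(v - 1)^0] = 6;  [(v - 1)^1] = 10;  [(v - 1)^2] = 9;  [(v - 1)^3] = 2.
So c_3 = q′′′(1)/3! = 2.

2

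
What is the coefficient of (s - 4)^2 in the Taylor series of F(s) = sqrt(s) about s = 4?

-1/64

F(4) = 2
F′(4) = 1/4
F′′(4) = -1/32
So c_2 = F′′(4)/2! = -1/64.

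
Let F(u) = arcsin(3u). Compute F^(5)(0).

The coefficient of u^5 in the expansion is 729/40, so F^(5)(0) = 5! * (729/40) = 2187.

2187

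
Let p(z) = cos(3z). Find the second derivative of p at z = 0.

Compute the successive derivatives at the expansion point and divide by k!.
The coefficient of z^2 in the expansion is -9/2, so p′′(0) = 2! * (-9/2) = -9.

-9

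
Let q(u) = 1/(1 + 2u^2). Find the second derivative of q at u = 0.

Compute the successive derivatives at the expansion point and divide by k!.
From the series, [u^2] q = -2; multiply by 2! = 2 to get -4.

-4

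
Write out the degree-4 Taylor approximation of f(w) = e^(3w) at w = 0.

27*w^4/8 + 9*w^3/2 + 9*w^2/2 + 3*w + 1

f(0) = 1
f′(0) = 3
f′′(0) = 9
f′′′(0) = 27
f^(4)(0) = 81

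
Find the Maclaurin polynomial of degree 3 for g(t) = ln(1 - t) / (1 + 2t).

Take the Cauchy product of the two expansions.
[t^0] = 0;  [t^1] = -1;  [t^2] = 3/2;  [t^3] = -10/3.

-10*t^3/3 + 3*t^2/2 - t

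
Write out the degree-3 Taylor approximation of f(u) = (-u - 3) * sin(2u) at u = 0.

4*u^3 - 2*u^2 - 6*u

Distribute the polynomial across the series and collect like powers.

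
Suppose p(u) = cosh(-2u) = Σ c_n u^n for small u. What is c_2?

2

Compute the successive derivatives at the expansion point and divide by k!.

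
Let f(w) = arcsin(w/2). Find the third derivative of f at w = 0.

1/8

Use the known series and substitute for the argument.
From the series, [w^3] f = 1/48; multiply by 3! = 6 to get 1/8.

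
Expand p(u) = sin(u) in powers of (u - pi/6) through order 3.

Use the known series and substitute for the argument.
p(pi/6) = 1/2
p′(pi/6) = sqrt(3)/2
p′′(pi/6) = -1/2
p′′′(pi/6) = -sqrt(3)/2

-sqrt(3)*(u - pi/6)^3/12 - (u - pi/6)^2/4 + sqrt(3)*(u - pi/6)/2 + 1/2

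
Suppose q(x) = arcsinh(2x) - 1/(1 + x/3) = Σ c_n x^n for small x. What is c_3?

-35/27

Add the two expansions coefficient-wise.
q(0) = -1
q′(0) = 7/3
q′′(0) = -2/9
q′′′(0) = -70/9
So c_3 = q′′′(0)/3! = -35/27.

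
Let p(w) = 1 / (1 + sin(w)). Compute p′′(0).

Use the geometric series for the reciprocal, then substitute.
The coefficient of w^2 in the expansion is 1, so p′′(0) = 2! * (1) = 2.

2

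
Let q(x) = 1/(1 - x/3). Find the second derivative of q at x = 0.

2/9

The coefficient of x^2 in the expansion is 1/9, so q′′(0) = 2! * (1/9) = 2/9.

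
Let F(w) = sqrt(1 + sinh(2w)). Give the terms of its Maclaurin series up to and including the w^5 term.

241*w^5/120 - 31*w^4/24 + 7*w^3/6 - w^2/2 + w + 1

Compose series: expand the inner function first, then feed it into the outer expansion.
F(0) = 1
F′(0) = 1
F′′(0) = -1
F′′′(0) = 7
F^(4)(0) = -31
F^(5)(0) = 241
The Taylor polynomial is Σ F^(k)(0)/k! · w^k.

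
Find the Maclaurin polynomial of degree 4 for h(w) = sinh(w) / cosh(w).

Invert the denominator's series and multiply.

-w^3/3 + w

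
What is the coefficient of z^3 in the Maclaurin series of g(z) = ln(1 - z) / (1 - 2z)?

-16/3

Multiply the two series term by term and collect like powers.
[z^0] = 0;  [z^1] = -1;  [z^2] = -5/2;  [z^3] = -16/3.
So c_3 = g′′′(0)/3! = -16/3.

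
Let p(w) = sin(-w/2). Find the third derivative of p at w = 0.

The coefficient of w^3 in the expansion is 1/48, so p′′′(0) = 3! * (1/48) = 1/8.

1/8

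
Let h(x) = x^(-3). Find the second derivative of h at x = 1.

12

Compute the successive derivatives at the expansion point and divide by k!.
The coefficient of (x - 1)^2 in the expansion is 6, so h′′(1) = 2! * (6) = 12.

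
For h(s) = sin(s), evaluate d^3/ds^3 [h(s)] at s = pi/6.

Compute the successive derivatives at the expansion point and divide by k!.
From the series, [(s - pi/6)^3] h = -sqrt(3)/12; multiply by 3! = 6 to get -sqrt(3)/2.

-sqrt(3)/2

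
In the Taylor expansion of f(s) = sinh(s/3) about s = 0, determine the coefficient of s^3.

1/162

f(0) = 0
f′(0) = 1/3
f′′(0) = 0
f′′′(0) = 1/27
So c_3 = f′′′(0)/3! = 1/162.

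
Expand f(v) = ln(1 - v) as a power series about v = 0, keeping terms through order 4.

-v^4/4 - v^3/3 - v^2/2 - v

f(0) = 0
f′(0) = -1
f′′(0) = -1
f′′′(0) = -2
f^(4)(0) = -6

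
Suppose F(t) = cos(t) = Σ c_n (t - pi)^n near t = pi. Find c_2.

1/2

Apply the Taylor formula c_k = f^(k)(a)/k!.
F(pi) = -1
F′(pi) = 0
F′′(pi) = 1
So c_2 = F′′(pi)/2! = 1/2.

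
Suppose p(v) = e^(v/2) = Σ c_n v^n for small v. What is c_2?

[v^0] = 1;  [v^1] = 1/2;  [v^2] = 1/8.

1/8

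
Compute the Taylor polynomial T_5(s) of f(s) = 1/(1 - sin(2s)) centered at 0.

Compose series: expand the inner function first, then feed it into the outer expansion.
f(0) = 1
f′(0) = 2
f′′(0) = 8
f′′′(0) = 40
f^(4)(0) = 256
f^(5)(0) = 1952
The Taylor polynomial is Σ f^(k)(0)/k! · s^k.

244*s^5/15 + 32*s^4/3 + 20*s^3/3 + 4*s^2 + 2*s + 1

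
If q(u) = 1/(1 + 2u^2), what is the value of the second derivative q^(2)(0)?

From the series, [u^2] q = -2; multiply by 2! = 2 to get -4.

-4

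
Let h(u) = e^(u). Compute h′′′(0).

The coefficient of u^3 in the expansion is 1/6, so h′′′(0) = 3! * (1/6) = 1.

1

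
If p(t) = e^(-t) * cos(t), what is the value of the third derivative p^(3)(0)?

2

Take the Cauchy product of the two expansions.
The coefficient of t^3 in the expansion is 1/3, so p′′′(0) = 3! * (1/3) = 2.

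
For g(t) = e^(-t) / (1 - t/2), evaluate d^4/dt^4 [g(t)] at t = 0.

Take the Cauchy product of the two expansions.
From the series, [t^4] g = 1/48; multiply by 4! = 24 to get 1/2.

1/2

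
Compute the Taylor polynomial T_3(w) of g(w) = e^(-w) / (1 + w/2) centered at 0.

Write out both Maclaurin series and multiply, keeping only the needed powers.

-19*w^3/24 + 5*w^2/4 - 3*w/2 + 1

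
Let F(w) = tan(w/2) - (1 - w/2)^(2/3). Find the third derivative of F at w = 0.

Combine the two series term by term.
The coefficient of w^3 in the expansion is 31/648, so F′′′(0) = 3! * (31/648) = 31/108.

31/108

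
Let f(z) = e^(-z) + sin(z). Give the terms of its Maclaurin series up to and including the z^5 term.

Add the two expansions coefficient-wise.
f(0) = 1
f′(0) = 0
f′′(0) = 1
f′′′(0) = -2
f^(4)(0) = 1
f^(5)(0) = 0

z^4/24 - z^3/3 + z^2/2 + 1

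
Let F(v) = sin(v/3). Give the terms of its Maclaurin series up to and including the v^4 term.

-v^3/162 + v/3

Use the known series and substitute for the argument.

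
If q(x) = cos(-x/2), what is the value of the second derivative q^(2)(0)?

The coefficient of x^2 in the expansion is -1/8, so q′′(0) = 2! * (-1/8) = -1/4.

-1/4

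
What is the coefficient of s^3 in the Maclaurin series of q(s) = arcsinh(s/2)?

-1/48

Apply the Taylor formula c_k = f^(k)(a)/k!.
[s^0] = 0;  [s^1] = 1/2;  [s^2] = 0;  [s^3] = -1/48.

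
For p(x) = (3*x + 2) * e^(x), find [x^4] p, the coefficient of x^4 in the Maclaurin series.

7/12

Multiply each power in the prefactor through the base expansion.
[x^0] = 2;  [x^1] = 5;  [x^2] = 4;  [x^3] = 11/6;  [x^4] = 7/12.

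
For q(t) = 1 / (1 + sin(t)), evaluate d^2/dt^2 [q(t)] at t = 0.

2

Expand as Σ (-1)^k u^k with u equal to the inner function's series.
The coefficient of t^2 in the expansion is 1, so q′′(0) = 2! * (1) = 2.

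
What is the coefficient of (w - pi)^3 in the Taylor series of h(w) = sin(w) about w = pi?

h(pi) = 0
h′(pi) = -1
h′′(pi) = 0
h′′′(pi) = 1

1/6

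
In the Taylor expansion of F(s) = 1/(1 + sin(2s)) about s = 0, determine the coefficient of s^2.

Let u equal the inner series; expand the outer function in u and truncate.

4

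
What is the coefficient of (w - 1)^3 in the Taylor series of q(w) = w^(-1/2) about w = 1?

-5/16

Apply the Taylor formula c_k = f^(k)(a)/k!.
[(w - 1)^0] = 1;  [(w - 1)^1] = -1/2;  [(w - 1)^2] = 3/8;  [(w - 1)^3] = -5/16.
So c_3 = q′′′(1)/3! = -5/16.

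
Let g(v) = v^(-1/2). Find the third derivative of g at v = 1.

-15/8

From the series, [(v - 1)^3] g = -5/16; multiply by 3! = 6 to get -15/8.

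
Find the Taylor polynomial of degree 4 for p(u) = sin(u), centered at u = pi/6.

(u - pi/6)^4/48 - sqrt(3)*(u - pi/6)^3/12 - (u - pi/6)^2/4 + sqrt(3)*(u - pi/6)/2 + 1/2

p(pi/6) = 1/2
p′(pi/6) = sqrt(3)/2
p′′(pi/6) = -1/2
p′′′(pi/6) = -sqrt(3)/2
p^(4)(pi/6) = 1/2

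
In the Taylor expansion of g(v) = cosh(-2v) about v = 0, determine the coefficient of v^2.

2

g(0) = 1
g′(0) = 0
g′′(0) = 4
Then c_k = g^(k)(0)/k! gives each Taylor coefficient.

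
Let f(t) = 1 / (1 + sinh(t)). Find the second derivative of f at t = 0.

Write 1/(1+u) = 1 - u + u^2 - u^3 + ... and substitute the series for u.
From the series, [t^2] f = 1; multiply by 2! = 2 to get 2.

2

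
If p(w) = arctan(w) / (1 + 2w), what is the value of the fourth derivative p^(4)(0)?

Multiply the two series term by term and collect like powers.
The coefficient of w^4 in the expansion is -22/3, so p^(4)(0) = 4! * (-22/3) = -176.

-176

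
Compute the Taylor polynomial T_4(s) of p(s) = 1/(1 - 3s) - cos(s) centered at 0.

1943*s^4/24 + 27*s^3 + 19*s^2/2 + 3*s

Add the two expansions coefficient-wise.
p(0) = 0
p′(0) = 3
p′′(0) = 19
p′′′(0) = 162
p^(4)(0) = 1943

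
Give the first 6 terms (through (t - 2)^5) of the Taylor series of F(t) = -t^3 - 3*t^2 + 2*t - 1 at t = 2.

-(t - 2)^3 - 9*(t - 2)^2 - 22*(t - 2) - 17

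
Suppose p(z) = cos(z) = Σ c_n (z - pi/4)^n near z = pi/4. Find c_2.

Use the known series and substitute for the argument.
p(pi/4) = sqrt(2)/2
p′(pi/4) = -sqrt(2)/2
p′′(pi/4) = -sqrt(2)/2
So c_2 = p′′(pi/4)/2! = -sqrt(2)/4.

-sqrt(2)/4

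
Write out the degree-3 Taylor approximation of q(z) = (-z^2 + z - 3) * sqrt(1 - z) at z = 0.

9*z^3/16 - 9*z^2/8 + 5*z/2 - 3

Multiply each power in the prefactor through the base expansion.
q(0) = -3
q′(0) = 5/2
q′′(0) = -9/4
q′′′(0) = 27/8
The Taylor polynomial is Σ q^(k)(0)/k! · z^k.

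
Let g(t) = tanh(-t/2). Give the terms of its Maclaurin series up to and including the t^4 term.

t^3/24 - t/2

Differentiate repeatedly and evaluate at the center.
g(0) = 0
g′(0) = -1/2
g′′(0) = 0
g′′′(0) = 1/4
g^(4)(0) = 0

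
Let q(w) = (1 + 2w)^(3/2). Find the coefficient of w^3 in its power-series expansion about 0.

-1/2

q(0) = 1
q′(0) = 3
q′′(0) = 3
q′′′(0) = -3
Then c_k = q^(k)(0)/k! gives each Taylor coefficient.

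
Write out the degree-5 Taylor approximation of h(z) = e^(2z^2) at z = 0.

[z^0] = 1;  [z^1] = 0;  [z^2] = 2;  [z^3] = 0;  [z^4] = 2;  [z^5] = 0.

2*z^4 + 2*z^2 + 1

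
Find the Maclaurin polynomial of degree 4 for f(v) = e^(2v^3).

Differentiate repeatedly and evaluate at the center.

2*v^3 + 1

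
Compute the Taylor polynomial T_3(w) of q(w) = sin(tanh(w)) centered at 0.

-w^3/2 + w

Compose series: expand the inner function first, then feed it into the outer expansion.
q(0) = 0
q′(0) = 1
q′′(0) = 0
q′′′(0) = -3
Dividing each by k! gives the coefficients c_0, ..., c_3.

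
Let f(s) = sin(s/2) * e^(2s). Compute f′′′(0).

47/8

Take the Cauchy product of the two expansions.
The coefficient of s^3 in the expansion is 47/48, so f′′′(0) = 3! * (47/48) = 47/8.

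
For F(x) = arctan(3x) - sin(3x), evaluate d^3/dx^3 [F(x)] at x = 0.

-27

Expand each term separately and add.
From the series, [x^3] F = -9/2; multiply by 3! = 6 to get -27.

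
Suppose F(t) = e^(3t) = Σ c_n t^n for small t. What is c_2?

9/2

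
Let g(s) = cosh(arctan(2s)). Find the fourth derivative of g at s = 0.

-112

Substitute the inner expansion into the outer series and collect powers.
The coefficient of s^4 in the expansion is -14/3, so g^(4)(0) = 4! * (-14/3) = -112.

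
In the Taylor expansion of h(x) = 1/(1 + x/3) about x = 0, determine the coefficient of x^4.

Use the known series and substitute for the argument.
h(0) = 1
h′(0) = -1/3
h′′(0) = 2/9
h′′′(0) = -2/9
h^(4)(0) = 8/27
So c_4 = h^(4)(0)/4! = 1/81.

1/81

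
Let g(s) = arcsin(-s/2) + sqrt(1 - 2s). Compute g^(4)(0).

-15

Add the two expansions coefficient-wise.
The coefficient of s^4 in the expansion is -5/8, so g^(4)(0) = 4! * (-5/8) = -15.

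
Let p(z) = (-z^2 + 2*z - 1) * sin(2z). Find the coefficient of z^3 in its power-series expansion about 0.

Distribute the polynomial across the series and collect like powers.

-2/3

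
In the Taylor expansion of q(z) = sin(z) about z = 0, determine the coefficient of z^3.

-1/6

Use the known series and substitute for the argument.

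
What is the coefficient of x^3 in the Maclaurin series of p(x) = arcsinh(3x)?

-9/2

[x^0] = 0;  [x^1] = 3;  [x^2] = 0;  [x^3] = -9/2.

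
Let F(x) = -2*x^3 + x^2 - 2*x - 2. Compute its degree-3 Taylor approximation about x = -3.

Apply the Taylor formula c_k = f^(k)(a)/k!.
F(-3) = 67
F′(-3) = -62
F′′(-3) = 38
F′′′(-3) = -12
The Taylor polynomial is Σ F^(k)(-3)/k! · (x + 3)^k.

-2*(x + 3)^3 + 19*(x + 3)^2 - 62*(x + 3) + 67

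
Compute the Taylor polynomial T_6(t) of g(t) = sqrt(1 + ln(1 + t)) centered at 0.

Substitute the inner expansion into the outer series and collect powers.

-22819*t^6/46080 + 1609*t^5/3840 - 143*t^4/384 + 17*t^3/48 - 3*t^2/8 + t/2 + 1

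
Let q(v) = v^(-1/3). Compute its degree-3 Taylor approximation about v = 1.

q(1) = 1
q′(1) = -1/3
q′′(1) = 4/9
q′′′(1) = -28/27

-14*(v - 1)^3/81 + 2*(v - 1)^2/9 - (v - 1)/3 + 1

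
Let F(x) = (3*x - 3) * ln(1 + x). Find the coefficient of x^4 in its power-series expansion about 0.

7/4

Shift and add copies of the series according to the polynomial's terms.
[x^0] = 0;  [x^1] = -3;  [x^2] = 9/2;  [x^3] = -5/2;  [x^4] = 7/4.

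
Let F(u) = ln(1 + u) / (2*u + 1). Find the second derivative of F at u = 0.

Expand 1/(denominator) as a geometric series and multiply by the numerator's series.
From the series, [u^2] F = -5/2; multiply by 2! = 2 to get -5.

-5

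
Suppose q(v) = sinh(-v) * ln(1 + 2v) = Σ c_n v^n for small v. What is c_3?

Take the Cauchy product of the two expansions.

2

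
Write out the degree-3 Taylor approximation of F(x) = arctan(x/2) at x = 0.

-x^3/24 + x/2

[x^0] = 0;  [x^1] = 1/2;  [x^2] = 0;  [x^3] = -1/24.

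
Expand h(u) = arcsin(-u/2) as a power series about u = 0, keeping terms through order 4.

-u^3/48 - u/2

h(0) = 0
h′(0) = -1/2
h′′(0) = 0
h′′′(0) = -1/8
h^(4)(0) = 0
The Taylor polynomial is Σ h^(k)(0)/k! · u^k.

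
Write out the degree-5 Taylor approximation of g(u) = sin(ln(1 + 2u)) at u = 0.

Let u equal the inner series; expand the outer function in u and truncate.
g(0) = 0
g′(0) = 2
g′′(0) = -4
g′′′(0) = 8
g^(4)(0) = 0
g^(5)(0) = -320

-8*u^5/3 + 4*u^3/3 - 2*u^2 + 2*u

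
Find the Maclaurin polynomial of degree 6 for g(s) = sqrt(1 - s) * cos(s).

Take the Cauchy product of the two expansions.

-349*s^6/46080 - 13*s^5/768 + 25*s^4/384 + 3*s^3/16 - 5*s^2/8 - s/2 + 1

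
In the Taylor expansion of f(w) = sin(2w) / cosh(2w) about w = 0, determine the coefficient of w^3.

Write the quotient as an unknown series and match coefficients against numerator = denominator · series.
[w^0] = 0;  [w^1] = 2;  [w^2] = 0;  [w^3] = -16/3.

-16/3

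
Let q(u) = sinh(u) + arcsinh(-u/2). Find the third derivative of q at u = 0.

Expand each term separately and add.
The coefficient of u^3 in the expansion is 3/16, so q′′′(0) = 3! * (3/16) = 9/8.

9/8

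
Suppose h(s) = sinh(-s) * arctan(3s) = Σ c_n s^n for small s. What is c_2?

-3

Multiply the two series term by term and collect like powers.
h(0) = 0
h′(0) = 0
h′′(0) = -6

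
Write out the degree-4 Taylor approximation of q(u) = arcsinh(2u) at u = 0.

q(0) = 0
q′(0) = 2
q′′(0) = 0
q′′′(0) = -8
q^(4)(0) = 0

-4*u^3/3 + 2*u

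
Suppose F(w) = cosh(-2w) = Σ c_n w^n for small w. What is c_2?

2

Use the known series and substitute for the argument.
F(0) = 1
F′(0) = 0
F′′(0) = 4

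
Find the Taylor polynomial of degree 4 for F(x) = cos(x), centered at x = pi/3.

F(pi/3) = 1/2
F′(pi/3) = -sqrt(3)/2
F′′(pi/3) = -1/2
F′′′(pi/3) = sqrt(3)/2
F^(4)(pi/3) = 1/2

(x - pi/3)^4/48 + sqrt(3)*(x - pi/3)^3/12 - (x - pi/3)^2/4 - sqrt(3)*(x - pi/3)/2 + 1/2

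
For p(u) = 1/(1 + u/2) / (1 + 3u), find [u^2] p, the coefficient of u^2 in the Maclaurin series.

Multiply the two series term by term and collect like powers.
p(0) = 1
p′(0) = -7/2
p′′(0) = 43/2
So c_2 = p′′(0)/2! = 43/4.

43/4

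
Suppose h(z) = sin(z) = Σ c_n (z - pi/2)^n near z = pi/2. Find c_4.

1/24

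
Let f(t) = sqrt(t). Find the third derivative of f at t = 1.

From the series, [(t - 1)^3] f = 1/16; multiply by 3! = 6 to get 3/8.

3/8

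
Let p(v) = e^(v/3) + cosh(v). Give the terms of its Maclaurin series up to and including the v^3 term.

v^3/162 + 5*v^2/9 + v/3 + 2

Add the two expansions coefficient-wise.
p(0) = 2
p′(0) = 1/3
p′′(0) = 10/9
p′′′(0) = 1/27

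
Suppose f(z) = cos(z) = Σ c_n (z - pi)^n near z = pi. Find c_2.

1/2

[(z - pi)^0] = -1;  [(z - pi)^1] = 0;  [(z - pi)^2] = 1/2.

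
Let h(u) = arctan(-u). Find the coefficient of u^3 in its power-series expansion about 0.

h(0) = 0
h′(0) = -1
h′′(0) = 0
h′′′(0) = 2
The Taylor polynomial is Σ h^(k)(0)/k! · u^k.

1/3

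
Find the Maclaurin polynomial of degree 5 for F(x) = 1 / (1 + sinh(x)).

-181*x^5/120 + 4*x^4/3 - 7*x^3/6 + x^2 - x + 1

Expand as Σ (-1)^k u^k with u equal to the inner function's series.
F(0) = 1
F′(0) = -1
F′′(0) = 2
F′′′(0) = -7
F^(4)(0) = 32
F^(5)(0) = -181
The Taylor polynomial is Σ F^(k)(0)/k! · x^k.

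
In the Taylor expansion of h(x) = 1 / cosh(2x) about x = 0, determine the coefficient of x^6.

Divide the numerator series by the denominator series (power-series long division).
h(0) = 1
h′(0) = 0
h′′(0) = -4
h′′′(0) = 0
h^(4)(0) = 80
h^(5)(0) = 0
h^(6)(0) = -3904

-244/45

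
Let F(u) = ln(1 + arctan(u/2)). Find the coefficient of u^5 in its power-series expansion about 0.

1/480

Let u equal the inner series; expand the outer function in u and truncate.
So c_5 = F^(5)(0)/5! = 1/480.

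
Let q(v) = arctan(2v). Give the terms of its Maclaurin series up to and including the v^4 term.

-8*v^3/3 + 2*v

q(0) = 0
q′(0) = 2
q′′(0) = 0
q′′′(0) = -16
q^(4)(0) = 0
The Taylor polynomial is Σ q^(k)(0)/k! · v^k.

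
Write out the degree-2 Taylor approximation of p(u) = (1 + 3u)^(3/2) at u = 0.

27*u^2/8 + 9*u/2 + 1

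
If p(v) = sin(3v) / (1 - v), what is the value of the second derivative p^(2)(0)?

6

Take the Cauchy product of the two expansions.
From the series, [v^2] p = 3; multiply by 2! = 2 to get 6.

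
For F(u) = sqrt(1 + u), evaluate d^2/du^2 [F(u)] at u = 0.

-1/4

Compute the successive derivatives at the expansion point and divide by k!.
The coefficient of u^2 in the expansion is -1/8, so F′′(0) = 2! * (-1/8) = -1/4.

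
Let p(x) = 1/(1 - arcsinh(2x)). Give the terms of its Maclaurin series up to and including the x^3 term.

20*x^3/3 + 4*x^2 + 2*x + 1

Let u equal the inner series; expand the outer function in u and truncate.
p(0) = 1
p′(0) = 2
p′′(0) = 8
p′′′(0) = 40
Dividing each by k! gives the coefficients c_0, ..., c_3.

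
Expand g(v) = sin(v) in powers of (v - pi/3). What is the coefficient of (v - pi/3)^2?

-sqrt(3)/4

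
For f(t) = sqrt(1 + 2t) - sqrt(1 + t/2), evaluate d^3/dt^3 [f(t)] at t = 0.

Combine the two series term by term.
From the series, [t^3] f = 63/128; multiply by 3! = 6 to get 189/64.

189/64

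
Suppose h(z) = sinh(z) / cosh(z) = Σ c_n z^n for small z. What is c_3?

Invert the denominator's series and multiply.
h(0) = 0
h′(0) = 1
h′′(0) = 0
h′′′(0) = -2
The Taylor polynomial is Σ h^(k)(0)/k! · z^k.

-1/3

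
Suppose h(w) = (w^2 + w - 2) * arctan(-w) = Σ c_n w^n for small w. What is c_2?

Distribute the polynomial across the series and collect like powers.
h(0) = 0
h′(0) = 2
h′′(0) = -2
So c_2 = h′′(0)/2! = -1.

-1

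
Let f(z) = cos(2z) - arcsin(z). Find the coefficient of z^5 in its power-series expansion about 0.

Combine the two series term by term.
f(0) = 1
f′(0) = -1
f′′(0) = -4
f′′′(0) = -1
f^(4)(0) = 16
f^(5)(0) = -9
The Taylor polynomial is Σ f^(k)(0)/k! · z^k.

-3/40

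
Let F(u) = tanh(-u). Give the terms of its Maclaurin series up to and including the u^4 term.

u^3/3 - u

F(0) = 0
F′(0) = -1
F′′(0) = 0
F′′′(0) = 2
F^(4)(0) = 0
Dividing each by k! gives the coefficients c_0, ..., c_4.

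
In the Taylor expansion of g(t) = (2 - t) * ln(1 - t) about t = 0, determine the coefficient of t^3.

-1/6

Shift and add copies of the series according to the polynomial's terms.
g(0) = 0
g′(0) = -2
g′′(0) = 0
g′′′(0) = -1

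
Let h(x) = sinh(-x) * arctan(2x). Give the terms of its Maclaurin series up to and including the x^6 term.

-215*x^6/36 + 7*x^4/3 - 2*x^2

Take the Cauchy product of the two expansions.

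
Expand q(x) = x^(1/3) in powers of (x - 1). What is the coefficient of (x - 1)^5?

22/729

q(1) = 1
q′(1) = 1/3
q′′(1) = -2/9
q′′′(1) = 10/27
q^(4)(1) = -80/81
q^(5)(1) = 880/243
Then c_k = q^(k)(1)/k! gives each Taylor coefficient.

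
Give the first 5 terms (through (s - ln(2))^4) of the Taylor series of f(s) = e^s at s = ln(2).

(s - ln(2))^4/12 + (s - ln(2))^3/3 + (s - ln(2))^2 + 2*(s - ln(2)) + 2

f(ln(2)) = 2
f′(ln(2)) = 2
f′′(ln(2)) = 2
f′′′(ln(2)) = 2
f^(4)(ln(2)) = 2
Dividing each by k! gives the coefficients c_0, ..., c_4.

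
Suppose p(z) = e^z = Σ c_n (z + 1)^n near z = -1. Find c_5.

Differentiate repeatedly and evaluate at the center.
p(-1) = e^(-1)
p′(-1) = e^(-1)
p′′(-1) = e^(-1)
p′′′(-1) = e^(-1)
p^(4)(-1) = e^(-1)
p^(5)(-1) = e^(-1)
So c_5 = p^(5)(-1)/5! = e^(-1)/120.

e^(-1)/120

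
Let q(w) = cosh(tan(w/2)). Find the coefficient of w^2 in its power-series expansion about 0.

1/8

Plug the Maclaurin series of the inner function into that of the outer and collect terms.
[w^0] = 1;  [w^1] = 0;  [w^2] = 1/8.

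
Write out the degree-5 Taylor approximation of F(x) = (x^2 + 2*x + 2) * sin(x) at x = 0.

-3*x^5/20 - x^4/3 + 2*x^3/3 + 2*x^2 + 2*x

Multiply each power in the prefactor through the base expansion.
F(0) = 0
F′(0) = 2
F′′(0) = 4
F′′′(0) = 4
F^(4)(0) = -8
F^(5)(0) = -18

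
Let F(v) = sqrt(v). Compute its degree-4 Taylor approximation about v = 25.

-(v - 25)^4/2000000 + (v - 25)^3/50000 - (v - 25)^2/1000 + (v - 25)/10 + 5

Differentiate repeatedly and evaluate at the center.
[(v - 25)^0] = 5;  [(v - 25)^1] = 1/10;  [(v - 25)^2] = -1/1000;  [(v - 25)^3] = 1/50000;  [(v - 25)^4] = -1/2000000.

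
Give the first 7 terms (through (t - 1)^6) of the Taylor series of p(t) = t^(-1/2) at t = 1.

231*(t - 1)^6/1024 - 63*(t - 1)^5/256 + 35*(t - 1)^4/128 - 5*(t - 1)^3/16 + 3*(t - 1)^2/8 - (t - 1)/2 + 1

[(t - 1)^0] = 1;  [(t - 1)^1] = -1/2;  [(t - 1)^2] = 3/8;  [(t - 1)^3] = -5/16;  [(t - 1)^4] = 35/128;  [(t - 1)^5] = -63/256;  [(t - 1)^6] = 231/1024.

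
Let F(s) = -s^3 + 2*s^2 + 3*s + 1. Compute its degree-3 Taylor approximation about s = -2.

Use the known series and substitute for the argument.
F(-2) = 11
F′(-2) = -17
F′′(-2) = 16
F′′′(-2) = -6

-(s + 2)^3 + 8*(s + 2)^2 - 17*(s + 2) + 11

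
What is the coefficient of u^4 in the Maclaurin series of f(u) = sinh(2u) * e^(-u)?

-5/3

Write out both Maclaurin series and multiply, keeping only the needed powers.
[u^0] = 0;  [u^1] = 2;  [u^2] = -2;  [u^3] = 7/3;  [u^4] = -5/3.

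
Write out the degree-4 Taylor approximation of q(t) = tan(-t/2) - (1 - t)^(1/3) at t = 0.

10*t^4/243 + 13*t^3/648 + t^2/9 - t/6 - 1

Combine the two series term by term.
[t^0] = -1;  [t^1] = -1/6;  [t^2] = 1/9;  [t^3] = 13/648;  [t^4] = 10/243.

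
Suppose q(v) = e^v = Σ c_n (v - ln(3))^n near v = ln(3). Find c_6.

q(ln(3)) = 3
q′(ln(3)) = 3
q′′(ln(3)) = 3
q′′′(ln(3)) = 3
q^(4)(ln(3)) = 3
q^(5)(ln(3)) = 3
q^(6)(ln(3)) = 3
So c_6 = q^(6)(ln(3))/6! = 1/240.

1/240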